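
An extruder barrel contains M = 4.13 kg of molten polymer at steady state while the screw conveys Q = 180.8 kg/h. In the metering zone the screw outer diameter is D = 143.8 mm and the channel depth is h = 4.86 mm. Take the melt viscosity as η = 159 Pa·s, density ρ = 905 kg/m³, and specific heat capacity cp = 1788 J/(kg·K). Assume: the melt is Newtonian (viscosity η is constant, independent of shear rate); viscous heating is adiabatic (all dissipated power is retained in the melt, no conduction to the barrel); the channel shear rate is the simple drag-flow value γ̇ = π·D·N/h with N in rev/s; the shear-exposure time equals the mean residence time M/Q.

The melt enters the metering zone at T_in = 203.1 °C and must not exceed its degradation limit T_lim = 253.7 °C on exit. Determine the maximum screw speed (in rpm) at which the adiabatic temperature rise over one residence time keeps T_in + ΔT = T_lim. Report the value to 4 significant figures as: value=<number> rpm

Throughput in SI: Q_s = 180.8 kg/h ÷ 3600 s/h = 0.0502222 kg/s
Mean residence time: t_res = M/Q_s = 4.13 kg / 0.0502222 kg/s = 82.2345 s
D = 143.8 mm = 0.1438 m;  h = 4.86 mm = 0.00486 m
ΔT_a = T_lim − T_in = 253.7 °C − 203.1 °C = 50.6 K
γ̇_max² = ΔT_a·ρ·cp/(η·t_res) = 50.6·905·1788/(159·82.2345) = 6262.03 s⁻²
γ̇_max = √6262.03 = 79.133 s⁻¹
N_max = γ̇_max h / (πD) = 79.133·0.00486/(π·0.1438) = 0.851305 rev/s → ×60 = 51.0783 rpm

value=51.08 rpm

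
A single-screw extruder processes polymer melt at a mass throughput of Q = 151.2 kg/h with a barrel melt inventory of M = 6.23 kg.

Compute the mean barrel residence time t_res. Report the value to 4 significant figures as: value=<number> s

Convert throughput: Q = 151.2 kg/h = 151.2/3600 = 0.042 kg/s
t_res = M / Q_s = 6.23 / 0.042 = 148.333 s

value=148.3 s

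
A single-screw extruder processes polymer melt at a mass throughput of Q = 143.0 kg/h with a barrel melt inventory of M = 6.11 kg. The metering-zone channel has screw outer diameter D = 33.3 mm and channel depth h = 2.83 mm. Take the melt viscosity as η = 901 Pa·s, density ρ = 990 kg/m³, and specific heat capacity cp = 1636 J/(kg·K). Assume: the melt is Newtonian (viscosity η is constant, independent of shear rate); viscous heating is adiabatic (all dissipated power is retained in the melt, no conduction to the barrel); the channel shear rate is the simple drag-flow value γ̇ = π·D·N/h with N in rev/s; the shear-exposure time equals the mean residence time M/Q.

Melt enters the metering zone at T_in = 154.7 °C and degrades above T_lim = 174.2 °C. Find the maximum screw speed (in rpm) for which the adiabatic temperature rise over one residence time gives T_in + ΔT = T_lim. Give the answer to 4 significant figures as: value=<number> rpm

value=24.50 rpm

Throughput in SI: Q_s = 143.0 kg/h ÷ 3600 s/h = 0.0397222 kg/s
t_res = M / Q_s = 6.11 ÷ 0.0397222 = 153.818 s
D = 33.3 mm = 0.0333 m;  h = 2.83 mm = 0.00283 m
ΔT_a = T_lim − T_in = 174.2 °C − 154.7 °C = 19.5 K
γ̇_max² = ΔT_a·ρ·cp / (η·t_res) = [19.5 × 990 × 1636] / [901 × 153.818] = 227.888 s⁻²
γ̇_max = sqrt(227.888) = 15.0959 s⁻¹
N_max = γ̇_max h / (πD) = 15.0959·0.00283/(π·0.0333) = 0.408369 rev/s → ×60 = 24.5021 rpm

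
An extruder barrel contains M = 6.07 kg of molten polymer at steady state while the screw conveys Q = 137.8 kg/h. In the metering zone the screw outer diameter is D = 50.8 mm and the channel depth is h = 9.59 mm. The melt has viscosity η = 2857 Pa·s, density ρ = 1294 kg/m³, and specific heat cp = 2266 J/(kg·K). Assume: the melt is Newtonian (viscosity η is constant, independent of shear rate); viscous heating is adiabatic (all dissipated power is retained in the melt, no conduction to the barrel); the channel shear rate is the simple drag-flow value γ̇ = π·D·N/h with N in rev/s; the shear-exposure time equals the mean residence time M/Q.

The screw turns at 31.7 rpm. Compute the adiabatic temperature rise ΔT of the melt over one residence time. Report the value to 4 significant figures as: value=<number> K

value=11.94 K

Convert throughput: Q = 137.8 kg/h = 137.8/3600 = 0.0382778 kg/s
t_res = M / Q_s = 6.07 ÷ 0.0382778 = 158.578 s
Geometry in metres: D = 50.8 mm → 0.0508 m, h = 9.59 mm → 0.00959 m; screw speed N = 31.7 rpm = 0.528333 rev/s
Shear rate: γ̇ = πDN/h = π·0.0508·0.528333/0.00959 = 8.79231 s⁻¹
ΔT = η·γ̇²·t_res/(ρ·cp) = [2857 × 8.79231² × 158.578] / [1294 × 2266] = 11.9444 K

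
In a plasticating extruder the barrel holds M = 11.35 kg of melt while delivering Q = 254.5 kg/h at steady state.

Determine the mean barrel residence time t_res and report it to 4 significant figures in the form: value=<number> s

value=160.6 s

Throughput in SI: Q_s = 254.5 kg/h ÷ 3600 s/h = 0.0706944 kg/s
t_res = M / Q_s = 11.35 / 0.0706944 = 160.55 s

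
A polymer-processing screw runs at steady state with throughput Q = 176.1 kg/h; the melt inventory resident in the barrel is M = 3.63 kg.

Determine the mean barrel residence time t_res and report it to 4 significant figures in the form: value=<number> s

Throughput in SI: Q_s = 176.1 kg/h ÷ 3600 s/h = 0.0489167 kg/s
t_res = M / Q_s = 3.63 ÷ 0.0489167 = 74.2078 s

value=74.21 s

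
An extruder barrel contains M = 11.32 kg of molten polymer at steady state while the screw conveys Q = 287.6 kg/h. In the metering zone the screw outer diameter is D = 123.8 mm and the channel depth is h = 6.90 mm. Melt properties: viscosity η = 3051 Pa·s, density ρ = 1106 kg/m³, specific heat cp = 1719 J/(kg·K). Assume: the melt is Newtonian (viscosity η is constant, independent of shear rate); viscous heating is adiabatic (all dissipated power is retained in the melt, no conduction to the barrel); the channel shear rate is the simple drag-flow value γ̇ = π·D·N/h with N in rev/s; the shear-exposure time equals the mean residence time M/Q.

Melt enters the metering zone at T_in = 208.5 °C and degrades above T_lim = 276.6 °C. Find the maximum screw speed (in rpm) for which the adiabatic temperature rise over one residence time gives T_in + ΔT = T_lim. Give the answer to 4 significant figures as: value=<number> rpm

value=18.42 rpm

Throughput in SI: Q_s = 287.6 kg/h ÷ 3600 s/h = 0.0798889 kg/s
t_res = M / Q_s = 11.32 / 0.0798889 = 141.697 s
D = 123.8 mm = 0.1238 m;  h = 6.90 mm = 0.0069 m
ΔT_a = T_lim − T_in = 276.6 °C − 208.5 °C = 68.1 K
Invert ΔT = ηγ̇²t_res/(ρcp) for γ̇: γ̇_max² = ΔT_a ρ cp / (η t_res) = 68.1·1106·1719 / (3051·141.697) = 299.486 s⁻²
γ̇_max = sqrt(299.486) = 17.3057 s⁻¹
N_max = γ̇_max h / (πD) = 17.3057·0.0069/(π·0.1238) = 0.30702 rev/s → ×60 = 18.4212 rpm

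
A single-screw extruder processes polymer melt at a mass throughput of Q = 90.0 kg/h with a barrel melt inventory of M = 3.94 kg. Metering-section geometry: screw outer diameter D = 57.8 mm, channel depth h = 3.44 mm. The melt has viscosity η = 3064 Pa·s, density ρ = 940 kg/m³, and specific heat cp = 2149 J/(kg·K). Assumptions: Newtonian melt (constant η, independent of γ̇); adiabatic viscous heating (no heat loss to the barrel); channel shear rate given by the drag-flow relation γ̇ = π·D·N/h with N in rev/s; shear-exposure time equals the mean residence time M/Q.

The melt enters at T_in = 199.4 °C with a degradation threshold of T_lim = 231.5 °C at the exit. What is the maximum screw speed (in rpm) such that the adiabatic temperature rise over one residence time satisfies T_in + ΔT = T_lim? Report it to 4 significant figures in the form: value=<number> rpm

Convert throughput: Q = 90.0 kg/h = 90.0/3600 = 0.025 kg/s
t_res = M / Q_s = 3.94 / 0.025 = 157.6 s
Geometry in SI: D = 57.8 mm → 0.0578 m, h = 3.44 mm → 0.00344 m
ΔT_a = T_lim − T_in = 231.5 °C − 199.4 °C = 32.1 K
γ̇_max² = ΔT_a·ρ·cp/(η·t_res) = 32.1·940·2149/(3064·157.6) = 134.284 s⁻²
γ̇_max = √134.284 = 11.5881 s⁻¹
N_max = γ̇_max h / (πD) = 11.5881·0.00344/(π·0.0578) = 0.21953 rev/s → ×60 = 13.1718 rpm

value=13.17 rpm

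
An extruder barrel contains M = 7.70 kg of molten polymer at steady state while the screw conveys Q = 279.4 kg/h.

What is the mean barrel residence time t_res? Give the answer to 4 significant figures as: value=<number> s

Q_s = Q / 3600 = 279.4 / 3600 = 0.0776111 kg/s
t_res = M / Q_s = 7.70 ÷ 0.0776111 = 99.2126 s

value=99.21 s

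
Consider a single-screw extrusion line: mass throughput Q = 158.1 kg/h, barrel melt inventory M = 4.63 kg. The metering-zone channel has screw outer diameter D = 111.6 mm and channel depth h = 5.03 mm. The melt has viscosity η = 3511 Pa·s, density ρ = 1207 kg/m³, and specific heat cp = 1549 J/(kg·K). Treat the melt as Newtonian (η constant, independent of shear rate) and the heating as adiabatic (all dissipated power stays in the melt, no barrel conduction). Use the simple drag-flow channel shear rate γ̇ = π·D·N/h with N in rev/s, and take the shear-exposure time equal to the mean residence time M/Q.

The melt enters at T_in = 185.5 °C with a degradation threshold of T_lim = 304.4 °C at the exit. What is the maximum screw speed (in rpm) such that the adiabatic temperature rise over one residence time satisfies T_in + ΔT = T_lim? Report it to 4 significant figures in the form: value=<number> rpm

value=21.10 rpm

Convert throughput: Q = 158.1 kg/h = 158.1/3600 = 0.0439167 kg/s
Mean residence time: t_res = M/Q_s = 4.63 kg / 0.0439167 kg/s = 105.427 s
Convert to metres: D = 0.1116 m, h = 0.00503 m
ΔT_a = T_lim − T_in = 304.4 − 185.5 = 118.9 K
γ̇_max² = ΔT_a·ρ·cp/(η·t_res) = 118.9·1207·1549/(3511·105.427) = 600.562 s⁻²
γ̇_max = √600.562 = 24.5064 s⁻¹
N_max = γ̇_max h / (πD) = 24.5064·0.00503/(π·0.1116) = 0.351587 rev/s → ×60 = 21.0952 rpm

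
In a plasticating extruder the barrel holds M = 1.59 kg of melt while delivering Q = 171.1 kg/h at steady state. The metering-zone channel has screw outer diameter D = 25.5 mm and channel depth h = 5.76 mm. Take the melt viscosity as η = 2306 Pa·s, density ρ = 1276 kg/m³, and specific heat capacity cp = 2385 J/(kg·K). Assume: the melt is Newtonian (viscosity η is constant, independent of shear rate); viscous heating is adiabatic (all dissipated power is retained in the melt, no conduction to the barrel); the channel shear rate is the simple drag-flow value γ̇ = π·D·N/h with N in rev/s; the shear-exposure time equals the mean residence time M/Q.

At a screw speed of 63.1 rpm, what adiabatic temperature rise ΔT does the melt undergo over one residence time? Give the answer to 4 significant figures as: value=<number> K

value=5.423 K

Q_s = Q / 3600 = 171.1 / 3600 = 0.0475278 kg/s
t_res = M / Q_s = 1.59 / 0.0475278 = 33.4541 s
D = 25.5 mm = 0.0255 m;  h = 5.76 mm = 0.00576 m;  N = 63.1 rpm / 60 = 1.05167 rev/s
γ̇ = π·D·N / h = π · 0.0255 · 1.05167 / 0.00576 = 14.6267 s⁻¹
ΔT = η·γ̇²·t_res/(ρ·cp) = [2306 × 14.6267² × 33.4541] / [1276 × 2385] = 5.42327 K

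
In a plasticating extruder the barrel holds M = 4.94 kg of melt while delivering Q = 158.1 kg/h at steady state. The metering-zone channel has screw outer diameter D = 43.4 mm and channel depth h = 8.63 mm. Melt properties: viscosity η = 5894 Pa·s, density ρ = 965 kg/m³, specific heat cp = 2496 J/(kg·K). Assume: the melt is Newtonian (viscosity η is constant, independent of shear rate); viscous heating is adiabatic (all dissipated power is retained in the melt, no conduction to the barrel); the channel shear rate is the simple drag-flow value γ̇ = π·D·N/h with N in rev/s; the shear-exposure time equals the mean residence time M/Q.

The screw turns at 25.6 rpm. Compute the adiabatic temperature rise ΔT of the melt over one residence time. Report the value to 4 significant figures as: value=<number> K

value=12.51 K

Throughput in SI: Q_s = 158.1 kg/h ÷ 3600 s/h = 0.0439167 kg/s
t_res = M / Q_s = 4.94 ÷ 0.0439167 = 112.486 s
D = 43.4 mm = 0.0434 m;  h = 8.63 mm = 0.00863 m;  N = 25.6 rpm / 60 = 0.426667 rev/s
Shear rate: γ̇ = πDN/h = π·0.0434·0.426667/0.00863 = 6.74089 s⁻¹
ΔT = η·γ̇²·t_res/(ρ·cp) = [5894 × 6.74089² × 112.486] / [965 × 2496] = 12.5075 K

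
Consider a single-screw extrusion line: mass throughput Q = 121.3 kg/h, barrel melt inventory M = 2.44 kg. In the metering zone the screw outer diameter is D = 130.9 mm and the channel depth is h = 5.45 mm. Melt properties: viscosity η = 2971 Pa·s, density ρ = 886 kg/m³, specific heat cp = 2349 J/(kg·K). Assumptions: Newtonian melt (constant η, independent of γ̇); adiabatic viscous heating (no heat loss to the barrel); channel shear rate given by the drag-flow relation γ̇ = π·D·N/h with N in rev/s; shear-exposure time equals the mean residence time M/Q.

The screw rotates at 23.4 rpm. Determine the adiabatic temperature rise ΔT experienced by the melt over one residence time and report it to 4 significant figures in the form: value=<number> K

Throughput in SI: Q_s = 121.3 kg/h ÷ 3600 s/h = 0.0336944 kg/s
t_res = M / Q_s = 2.44 ÷ 0.0336944 = 72.4155 s
D = 130.9 mm = 0.1309 m;  h = 5.45 mm = 0.00545 m;  N = 23.4 rpm / 60 = 0.39 rev/s
γ̇ = π D N / h = (π)(0.1309)(0.39) / 0.00545 = 29.4278 s⁻¹
Adiabatic rise: ΔT = η γ̇² t_res / (ρ cp) = 2971·(29.4278)²·72.4155 / (886·2349) = 89.5226 K

value=89.52 K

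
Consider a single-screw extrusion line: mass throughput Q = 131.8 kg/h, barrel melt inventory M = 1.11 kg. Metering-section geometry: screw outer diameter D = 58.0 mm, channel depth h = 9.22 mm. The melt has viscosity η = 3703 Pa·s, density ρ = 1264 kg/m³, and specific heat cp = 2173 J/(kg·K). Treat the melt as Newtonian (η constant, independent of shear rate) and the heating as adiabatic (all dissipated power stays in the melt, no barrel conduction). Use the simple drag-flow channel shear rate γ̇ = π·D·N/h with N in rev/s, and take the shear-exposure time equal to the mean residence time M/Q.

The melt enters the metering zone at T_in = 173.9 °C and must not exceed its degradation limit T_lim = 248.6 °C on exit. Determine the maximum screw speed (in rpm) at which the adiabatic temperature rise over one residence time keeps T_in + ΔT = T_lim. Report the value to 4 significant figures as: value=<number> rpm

value=129.8 rpm

Convert throughput: Q = 131.8 kg/h = 131.8/3600 = 0.0366111 kg/s
Mean residence time: t_res = M/Q_s = 1.11 kg / 0.0366111 kg/s = 30.3187 s
Geometry in SI: D = 58.0 mm → 0.058 m, h = 9.22 mm → 0.00922 m
ΔT_a = T_lim − T_in = 248.6 °C − 173.9 °C = 74.7 K
γ̇_max² = ΔT_a·ρ·cp / (η·t_res) = [74.7 × 1264 × 2173] / [3703 × 30.3187] = 1827.53 s⁻²
γ̇_max = √1827.53 = 42.7496 s⁻¹
Solve γ̇ = πDN/h for N: N_max = γ̇_max·h/(π·D) = 42.7496 × 0.00922 / (π × 0.058) = 2.16314 rev/s = 129.788 rpm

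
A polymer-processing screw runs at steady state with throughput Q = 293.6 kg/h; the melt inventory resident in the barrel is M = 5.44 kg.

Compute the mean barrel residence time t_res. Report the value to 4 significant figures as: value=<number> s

Convert throughput: Q = 293.6 kg/h = 293.6/3600 = 0.0815556 kg/s
t_res = M / Q_s = 5.44 / 0.0815556 = 66.703 s

value=66.70 s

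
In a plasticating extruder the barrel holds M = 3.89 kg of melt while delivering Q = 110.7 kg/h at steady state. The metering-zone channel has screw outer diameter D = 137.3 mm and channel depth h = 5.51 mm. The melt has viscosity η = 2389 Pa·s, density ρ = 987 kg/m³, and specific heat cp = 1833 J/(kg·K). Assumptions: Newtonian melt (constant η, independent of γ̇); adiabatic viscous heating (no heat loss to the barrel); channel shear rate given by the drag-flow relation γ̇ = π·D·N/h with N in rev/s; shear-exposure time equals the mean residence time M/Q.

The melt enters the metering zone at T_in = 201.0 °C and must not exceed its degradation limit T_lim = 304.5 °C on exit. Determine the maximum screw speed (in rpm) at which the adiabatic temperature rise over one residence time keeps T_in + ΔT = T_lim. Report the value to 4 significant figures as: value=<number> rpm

Throughput in SI: Q_s = 110.7 kg/h ÷ 3600 s/h = 0.03075 kg/s
t_res = M / Q_s = 3.89 / 0.03075 = 126.504 s
D = 137.3 mm = 0.1373 m;  h = 5.51 mm = 0.00551 m
Allowable rise: ΔT_a = T_lim − T_in = 304.5 − 201.0 = 103.5 K
γ̇_max² = ΔT_a·ρ·cp / (η·t_res) = [103.5 × 987 × 1833] / [2389 × 126.504] = 619.583 s⁻²
Take the square root: γ̇_max = √(619.583) = 24.8914 s⁻¹
N_max = γ̇_max h / (πD) = 24.8914·0.00551/(π·0.1373) = 0.317966 rev/s → ×60 = 19.078 rpm

value=19.08 rpm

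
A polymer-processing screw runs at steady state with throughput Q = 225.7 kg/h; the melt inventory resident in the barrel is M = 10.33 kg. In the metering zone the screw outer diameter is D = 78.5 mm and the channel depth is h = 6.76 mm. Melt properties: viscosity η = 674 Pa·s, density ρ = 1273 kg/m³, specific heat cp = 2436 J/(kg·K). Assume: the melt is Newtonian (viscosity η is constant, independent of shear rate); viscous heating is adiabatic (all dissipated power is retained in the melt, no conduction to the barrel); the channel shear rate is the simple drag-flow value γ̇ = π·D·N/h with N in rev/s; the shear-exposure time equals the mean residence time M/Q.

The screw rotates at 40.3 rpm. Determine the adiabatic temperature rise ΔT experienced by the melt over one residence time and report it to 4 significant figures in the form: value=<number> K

Convert throughput: Q = 225.7 kg/h = 225.7/3600 = 0.0626944 kg/s
t_res = M / Q_s = 10.33 ÷ 0.0626944 = 164.767 s
Geometry in metres: D = 78.5 mm → 0.0785 m, h = 6.76 mm → 0.00676 m; screw speed N = 40.3 rpm = 0.671667 rev/s
Shear rate: γ̇ = πDN/h = π·0.0785·0.671667/0.00676 = 24.5034 s⁻¹
ΔT = η·γ̇²·t_res / (ρ·cp) = 674 · (24.5034)² · 164.767 / (1273 · 2436) = 21.502 K

value=21.50 K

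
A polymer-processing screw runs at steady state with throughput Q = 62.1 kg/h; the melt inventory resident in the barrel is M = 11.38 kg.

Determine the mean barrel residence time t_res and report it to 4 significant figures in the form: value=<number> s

Convert throughput: Q = 62.1 kg/h = 62.1/3600 = 0.01725 kg/s
t_res = M / Q_s = 11.38 / 0.01725 = 659.71 s

value=659.7 s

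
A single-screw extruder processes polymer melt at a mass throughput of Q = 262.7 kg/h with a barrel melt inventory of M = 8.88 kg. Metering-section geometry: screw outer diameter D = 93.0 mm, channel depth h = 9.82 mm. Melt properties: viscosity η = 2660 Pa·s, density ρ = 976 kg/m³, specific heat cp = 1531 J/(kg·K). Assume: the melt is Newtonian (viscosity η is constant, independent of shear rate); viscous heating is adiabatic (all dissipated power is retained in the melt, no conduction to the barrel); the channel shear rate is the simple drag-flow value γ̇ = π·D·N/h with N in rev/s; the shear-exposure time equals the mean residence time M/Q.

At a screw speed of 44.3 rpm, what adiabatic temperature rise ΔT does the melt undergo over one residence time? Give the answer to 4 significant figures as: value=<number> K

value=104.5 K

Throughput in SI: Q_s = 262.7 kg/h ÷ 3600 s/h = 0.0729722 kg/s
t_res = M / Q_s = 8.88 ÷ 0.0729722 = 121.69 s
D = 93.0 mm = 0.093 m;  h = 9.82 mm = 0.00982 m;  N = 44.3 rpm / 60 = 0.738333 rev/s
γ̇ = π·D·N / h = π · 0.093 · 0.738333 / 0.00982 = 21.9672 s⁻¹
ΔT = η·γ̇²·t_res / (ρ·cp) = 2660 · (21.9672)² · 121.69 / (976 · 1531) = 104.534 K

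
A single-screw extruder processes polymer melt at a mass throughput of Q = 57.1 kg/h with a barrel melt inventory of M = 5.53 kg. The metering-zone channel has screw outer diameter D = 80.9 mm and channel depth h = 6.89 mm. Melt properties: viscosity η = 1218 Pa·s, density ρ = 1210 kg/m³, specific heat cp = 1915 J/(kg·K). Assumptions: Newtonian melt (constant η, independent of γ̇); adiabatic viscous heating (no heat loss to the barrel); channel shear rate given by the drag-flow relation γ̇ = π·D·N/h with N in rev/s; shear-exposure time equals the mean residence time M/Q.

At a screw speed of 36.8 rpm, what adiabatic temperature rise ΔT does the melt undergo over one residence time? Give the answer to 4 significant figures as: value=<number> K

value=93.81 K

Q_s = Q / 3600 = 57.1 / 3600 = 0.0158611 kg/s
t_res = M / Q_s = 5.53 / 0.0158611 = 348.651 s
Convert to SI: D = 0.0809 m, h = 0.00689 m, N = 36.8/60 = 0.613333 rev/s
γ̇ = π·D·N / h = π · 0.0809 · 0.613333 / 0.00689 = 22.6243 s⁻¹
Adiabatic rise: ΔT = η γ̇² t_res / (ρ cp) = 1218·(22.6243)²·348.651 / (1210·1915) = 93.8072 K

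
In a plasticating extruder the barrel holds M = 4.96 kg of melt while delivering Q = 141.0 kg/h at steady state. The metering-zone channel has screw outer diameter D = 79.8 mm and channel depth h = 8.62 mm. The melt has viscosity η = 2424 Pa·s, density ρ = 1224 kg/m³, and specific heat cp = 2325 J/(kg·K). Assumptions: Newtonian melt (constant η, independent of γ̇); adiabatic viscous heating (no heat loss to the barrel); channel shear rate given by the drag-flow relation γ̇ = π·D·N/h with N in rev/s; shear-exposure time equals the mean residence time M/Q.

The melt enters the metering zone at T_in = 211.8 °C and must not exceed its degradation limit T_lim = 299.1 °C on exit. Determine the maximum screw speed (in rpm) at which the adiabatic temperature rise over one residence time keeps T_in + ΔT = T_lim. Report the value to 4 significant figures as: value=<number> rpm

Q_s = Q / 3600 = 141.0 / 3600 = 0.0391667 kg/s
t_res = M / Q_s = 4.96 ÷ 0.0391667 = 126.638 s
Geometry in SI: D = 79.8 mm → 0.0798 m, h = 8.62 mm → 0.00862 m
Allowable rise: ΔT_a = T_lim − T_in = 299.1 − 211.8 = 87.3 K
Invert ΔT = ηγ̇²t_res/(ρcp) for γ̇: γ̇_max² = ΔT_a ρ cp / (η t_res) = 87.3·1224·2325 / (2424·126.638) = 809.321 s⁻²
Take the square root: γ̇_max = √(809.321) = 28.4486 s⁻¹
N_max = γ̇_max h / (πD) = 28.4486·0.00862/(π·0.0798) = 0.978171 rev/s → ×60 = 58.6903 rpm

value=58.69 rpm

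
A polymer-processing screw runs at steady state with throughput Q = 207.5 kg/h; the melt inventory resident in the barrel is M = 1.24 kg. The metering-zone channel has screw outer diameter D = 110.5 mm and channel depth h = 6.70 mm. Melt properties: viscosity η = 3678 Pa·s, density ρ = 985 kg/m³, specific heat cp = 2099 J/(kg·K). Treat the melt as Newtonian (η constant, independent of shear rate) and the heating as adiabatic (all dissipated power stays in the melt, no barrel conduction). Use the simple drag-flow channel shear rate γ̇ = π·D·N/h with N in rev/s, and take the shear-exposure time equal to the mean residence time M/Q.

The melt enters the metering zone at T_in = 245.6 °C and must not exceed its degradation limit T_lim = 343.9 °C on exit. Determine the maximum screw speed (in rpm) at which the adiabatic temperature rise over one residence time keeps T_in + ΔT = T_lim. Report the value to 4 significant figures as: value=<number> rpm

value=58.69 rpm

Throughput in SI: Q_s = 207.5 kg/h ÷ 3600 s/h = 0.0576389 kg/s
t_res = M / Q_s = 1.24 / 0.0576389 = 21.5133 s
Convert to metres: D = 0.1105 m, h = 0.0067 m
ΔT_a = T_lim − T_in = 343.9 − 245.6 = 98.3 K
Invert ΔT = ηγ̇²t_res/(ρcp) for γ̇: γ̇_max² = ΔT_a ρ cp / (η t_res) = 98.3·985·2099 / (3678·21.5133) = 2568.53 s⁻²
γ̇_max = sqrt(2568.53) = 50.6807 s⁻¹
N_max = γ̇_max h / (πD) = 50.6807·0.0067/(π·0.1105) = 0.978149 rev/s → ×60 = 58.6889 rpm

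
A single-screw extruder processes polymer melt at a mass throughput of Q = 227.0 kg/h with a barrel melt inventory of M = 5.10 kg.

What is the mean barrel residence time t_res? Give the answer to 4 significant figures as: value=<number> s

Throughput in SI: Q_s = 227.0 kg/h ÷ 3600 s/h = 0.0630556 kg/s
t_res = M / Q_s = 5.10 / 0.0630556 = 80.8811 s

value=80.88 s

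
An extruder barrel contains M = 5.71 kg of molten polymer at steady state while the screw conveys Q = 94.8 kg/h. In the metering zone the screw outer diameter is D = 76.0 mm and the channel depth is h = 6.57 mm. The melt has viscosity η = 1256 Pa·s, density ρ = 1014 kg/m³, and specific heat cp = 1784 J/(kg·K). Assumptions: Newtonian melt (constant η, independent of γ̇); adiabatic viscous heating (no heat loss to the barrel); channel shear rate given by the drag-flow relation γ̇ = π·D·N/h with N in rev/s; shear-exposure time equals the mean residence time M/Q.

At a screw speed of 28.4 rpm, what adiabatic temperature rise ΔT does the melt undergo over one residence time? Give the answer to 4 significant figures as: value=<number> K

Throughput in SI: Q_s = 94.8 kg/h ÷ 3600 s/h = 0.0263333 kg/s
t_res = M / Q_s = 5.71 ÷ 0.0263333 = 216.835 s
Geometry in metres: D = 76.0 mm → 0.076 m, h = 6.57 mm → 0.00657 m; screw speed N = 28.4 rpm = 0.473333 rev/s
Shear rate: γ̇ = πDN/h = π·0.076·0.473333/0.00657 = 17.2015 s⁻¹
ΔT = η·γ̇²·t_res/(ρ·cp) = [1256 × 17.2015² × 216.835] / [1014 × 1784] = 44.5469 K

value=44.55 K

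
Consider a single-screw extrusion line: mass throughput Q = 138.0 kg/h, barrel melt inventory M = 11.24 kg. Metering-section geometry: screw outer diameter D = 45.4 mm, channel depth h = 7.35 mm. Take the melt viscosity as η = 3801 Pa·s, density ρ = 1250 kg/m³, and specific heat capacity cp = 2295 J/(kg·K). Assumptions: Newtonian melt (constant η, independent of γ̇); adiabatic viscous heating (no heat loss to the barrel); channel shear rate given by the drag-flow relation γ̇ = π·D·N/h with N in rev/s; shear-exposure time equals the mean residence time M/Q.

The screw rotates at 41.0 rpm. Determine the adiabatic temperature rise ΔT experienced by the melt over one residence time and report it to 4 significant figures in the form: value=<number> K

value=68.31 K

Convert throughput: Q = 138.0 kg/h = 138.0/3600 = 0.0383333 kg/s
t_res = M / Q_s = 11.24 / 0.0383333 = 293.217 s
Convert to SI: D = 0.0454 m, h = 0.00735 m, N = 41.0/60 = 0.683333 rev/s
γ̇ = π·D·N / h = π · 0.0454 · 0.683333 / 0.00735 = 13.2602 s⁻¹
ΔT = η·γ̇²·t_res/(ρ·cp) = [3801 × 13.2602² × 293.217] / [1250 × 2295] = 68.312 K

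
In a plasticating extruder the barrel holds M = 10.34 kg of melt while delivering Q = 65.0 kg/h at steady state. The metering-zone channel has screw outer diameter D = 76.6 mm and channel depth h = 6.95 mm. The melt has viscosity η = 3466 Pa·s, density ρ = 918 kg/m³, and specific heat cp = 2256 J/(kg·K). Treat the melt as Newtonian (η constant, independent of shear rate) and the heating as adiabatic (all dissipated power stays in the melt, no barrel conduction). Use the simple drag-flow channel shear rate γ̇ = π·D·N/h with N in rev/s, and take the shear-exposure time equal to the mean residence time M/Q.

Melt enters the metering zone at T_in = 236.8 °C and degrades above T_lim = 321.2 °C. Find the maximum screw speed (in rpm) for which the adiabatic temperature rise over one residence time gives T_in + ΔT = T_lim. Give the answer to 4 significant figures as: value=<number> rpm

Q_s = Q / 3600 = 65.0 / 3600 = 0.0180556 kg/s
t_res = M / Q_s = 10.34 / 0.0180556 = 572.677 s
D = 76.6 mm = 0.0766 m;  h = 6.95 mm = 0.00695 m
Allowable rise: ΔT_a = T_lim − T_in = 321.2 − 236.8 = 84.4 K
γ̇_max² = ΔT_a·ρ·cp / (η·t_res) = [84.4 × 918 × 2256] / [3466 × 572.677] = 88.0615 s⁻²
γ̇_max = √88.0615 = 9.38411 s⁻¹
N_max = γ̇_max h / (πD) = 9.38411·0.00695/(π·0.0766) = 0.271019 rev/s → ×60 = 16.2611 rpm

value=16.26 rpm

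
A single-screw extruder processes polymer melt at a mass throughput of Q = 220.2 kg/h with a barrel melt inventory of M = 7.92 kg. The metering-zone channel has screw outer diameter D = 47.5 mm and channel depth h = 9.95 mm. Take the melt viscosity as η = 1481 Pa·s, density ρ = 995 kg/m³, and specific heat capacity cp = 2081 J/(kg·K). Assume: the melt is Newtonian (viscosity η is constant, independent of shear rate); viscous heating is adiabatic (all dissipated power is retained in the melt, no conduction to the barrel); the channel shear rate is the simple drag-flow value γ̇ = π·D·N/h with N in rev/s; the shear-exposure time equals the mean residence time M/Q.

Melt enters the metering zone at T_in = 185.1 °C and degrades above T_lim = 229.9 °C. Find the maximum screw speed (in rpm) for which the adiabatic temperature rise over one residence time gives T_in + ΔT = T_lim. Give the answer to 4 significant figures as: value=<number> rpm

Q_s = Q / 3600 = 220.2 / 3600 = 0.0611667 kg/s
Mean residence time: t_res = M/Q_s = 7.92 kg / 0.0611667 kg/s = 129.482 s
D = 47.5 mm = 0.0475 m;  h = 9.95 mm = 0.00995 m
ΔT_a = T_lim − T_in = 229.9 − 185.1 = 44.8 K
Invert ΔT = ηγ̇²t_res/(ρcp) for γ̇: γ̇_max² = ΔT_a ρ cp / (η t_res) = 44.8·995·2081 / (1481·129.482) = 483.735 s⁻²
Take the square root: γ̇_max = √(483.735) = 21.994 s⁻¹
N_max = γ̇_max h / (πD) = 21.994·0.00995/(π·0.0475) = 1.4665 rev/s → ×60 = 87.9903 rpm

value=87.99 rpm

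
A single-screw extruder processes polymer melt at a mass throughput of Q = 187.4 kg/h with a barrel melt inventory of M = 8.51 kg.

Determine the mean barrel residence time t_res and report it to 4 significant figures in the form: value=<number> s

Throughput in SI: Q_s = 187.4 kg/h ÷ 3600 s/h = 0.0520556 kg/s
t_res = M / Q_s = 8.51 / 0.0520556 = 163.479 s

value=163.5 s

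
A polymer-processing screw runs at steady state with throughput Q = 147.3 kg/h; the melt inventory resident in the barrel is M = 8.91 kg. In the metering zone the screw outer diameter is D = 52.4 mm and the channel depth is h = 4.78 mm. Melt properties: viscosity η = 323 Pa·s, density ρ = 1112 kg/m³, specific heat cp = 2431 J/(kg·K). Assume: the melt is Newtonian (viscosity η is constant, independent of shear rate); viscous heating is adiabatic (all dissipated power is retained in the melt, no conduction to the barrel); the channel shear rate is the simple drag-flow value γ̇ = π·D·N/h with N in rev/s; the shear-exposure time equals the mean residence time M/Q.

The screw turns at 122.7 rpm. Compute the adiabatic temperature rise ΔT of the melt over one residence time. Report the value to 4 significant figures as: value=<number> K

value=129.1 K

Throughput in SI: Q_s = 147.3 kg/h ÷ 3600 s/h = 0.0409167 kg/s
t_res = M / Q_s = 8.91 / 0.0409167 = 217.76 s
Geometry in metres: D = 52.4 mm → 0.0524 m, h = 4.78 mm → 0.00478 m; screw speed N = 122.7 rpm = 2.045 rev/s
Shear rate: γ̇ = πDN/h = π·0.0524·2.045/0.00478 = 70.4282 s⁻¹
ΔT = η·γ̇²·t_res / (ρ·cp) = 323 · (70.4282)² · 217.76 / (1112 · 2431) = 129.058 K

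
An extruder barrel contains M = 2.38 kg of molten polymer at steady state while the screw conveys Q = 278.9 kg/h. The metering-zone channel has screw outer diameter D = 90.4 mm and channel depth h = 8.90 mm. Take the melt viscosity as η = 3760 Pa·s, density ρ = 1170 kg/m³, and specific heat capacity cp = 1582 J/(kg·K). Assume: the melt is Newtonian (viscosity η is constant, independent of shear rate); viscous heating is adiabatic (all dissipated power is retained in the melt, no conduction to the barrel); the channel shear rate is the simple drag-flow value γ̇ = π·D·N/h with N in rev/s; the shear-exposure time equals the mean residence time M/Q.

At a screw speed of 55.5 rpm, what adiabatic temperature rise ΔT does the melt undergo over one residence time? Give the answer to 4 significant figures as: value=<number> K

value=54.37 K

Throughput in SI: Q_s = 278.9 kg/h ÷ 3600 s/h = 0.0774722 kg/s
t_res = M / Q_s = 2.38 ÷ 0.0774722 = 30.7207 s
D = 90.4 mm = 0.0904 m;  h = 8.90 mm = 0.0089 m;  N = 55.5 rpm / 60 = 0.925 rev/s
γ̇ = π·D·N / h = π · 0.0904 · 0.925 / 0.0089 = 29.5169 s⁻¹
Adiabatic rise: ΔT = η γ̇² t_res / (ρ cp) = 3760·(29.5169)²·30.7207 / (1170·1582) = 54.3709 K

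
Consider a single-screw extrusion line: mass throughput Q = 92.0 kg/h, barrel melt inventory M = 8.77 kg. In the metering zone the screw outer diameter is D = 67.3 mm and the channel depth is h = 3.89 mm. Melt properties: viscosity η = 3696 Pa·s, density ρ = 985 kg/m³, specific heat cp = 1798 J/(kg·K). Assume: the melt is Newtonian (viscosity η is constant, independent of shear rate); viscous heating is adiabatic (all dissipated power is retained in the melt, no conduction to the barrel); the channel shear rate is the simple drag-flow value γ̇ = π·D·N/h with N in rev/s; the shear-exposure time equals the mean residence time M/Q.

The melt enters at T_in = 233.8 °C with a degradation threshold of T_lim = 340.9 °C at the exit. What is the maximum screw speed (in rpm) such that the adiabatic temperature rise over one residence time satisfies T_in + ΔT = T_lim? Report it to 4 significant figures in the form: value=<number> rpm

value=13.50 rpm

Convert throughput: Q = 92.0 kg/h = 92.0/3600 = 0.0255556 kg/s
t_res = M / Q_s = 8.77 ÷ 0.0255556 = 343.174 s
Convert to metres: D = 0.0673 m, h = 0.00389 m
Allowable rise: ΔT_a = T_lim − T_in = 340.9 − 233.8 = 107.1 K
γ̇_max² = ΔT_a·ρ·cp/(η·t_res) = 107.1·985·1798/(3696·343.174) = 149.544 s⁻²
Take the square root: γ̇_max = √(149.544) = 12.2288 s⁻¹
N_max = γ̇_max·h / (π·D) = 12.2288 · 0.00389 / (π · 0.0673) = 0.224993 rev/s = 13.4996 rpm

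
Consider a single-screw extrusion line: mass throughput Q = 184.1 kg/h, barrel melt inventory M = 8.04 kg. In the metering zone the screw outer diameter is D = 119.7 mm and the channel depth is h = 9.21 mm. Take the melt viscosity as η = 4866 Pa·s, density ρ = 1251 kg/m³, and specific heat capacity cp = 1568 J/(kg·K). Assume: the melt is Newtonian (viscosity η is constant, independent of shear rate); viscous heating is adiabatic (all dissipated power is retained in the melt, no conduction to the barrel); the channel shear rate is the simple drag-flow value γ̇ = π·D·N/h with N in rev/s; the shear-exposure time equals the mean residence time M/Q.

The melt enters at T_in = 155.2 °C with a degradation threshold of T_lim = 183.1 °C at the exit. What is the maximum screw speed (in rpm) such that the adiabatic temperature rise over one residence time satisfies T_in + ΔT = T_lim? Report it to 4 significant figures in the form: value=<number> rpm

value=12.43 rpm

Convert throughput: Q = 184.1 kg/h = 184.1/3600 = 0.0511389 kg/s
Mean residence time: t_res = M/Q_s = 8.04 kg / 0.0511389 kg/s = 157.219 s
Convert to metres: D = 0.1197 m, h = 0.00921 m
Allowable rise: ΔT_a = T_lim − T_in = 183.1 − 155.2 = 27.9 K
γ̇_max² = ΔT_a·ρ·cp / (η·t_res) = [27.9 × 1251 × 1568] / [4866 × 157.219] = 71.537 s⁻²
γ̇_max = √71.537 = 8.45795 s⁻¹
N_max = γ̇_max h / (πD) = 8.45795·0.00921/(π·0.1197) = 0.207148 rev/s → ×60 = 12.4289 rpm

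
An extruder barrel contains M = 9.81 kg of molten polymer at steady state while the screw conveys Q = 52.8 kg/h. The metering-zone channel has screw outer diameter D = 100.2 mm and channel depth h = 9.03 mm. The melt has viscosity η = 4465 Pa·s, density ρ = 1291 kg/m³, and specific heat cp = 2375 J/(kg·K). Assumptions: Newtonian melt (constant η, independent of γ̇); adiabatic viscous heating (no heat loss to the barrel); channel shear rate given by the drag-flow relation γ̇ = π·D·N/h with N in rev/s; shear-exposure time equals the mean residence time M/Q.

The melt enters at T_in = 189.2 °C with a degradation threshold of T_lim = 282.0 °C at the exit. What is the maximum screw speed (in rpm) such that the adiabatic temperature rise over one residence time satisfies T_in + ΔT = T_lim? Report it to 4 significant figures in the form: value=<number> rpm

value=16.80 rpm

Convert throughput: Q = 52.8 kg/h = 52.8/3600 = 0.0146667 kg/s
t_res = M / Q_s = 9.81 ÷ 0.0146667 = 668.864 s
D = 100.2 mm = 0.1002 m;  h = 9.03 mm = 0.00903 m
Allowable rise: ΔT_a = T_lim − T_in = 282.0 − 189.2 = 92.8 K
γ̇_max² = ΔT_a·ρ·cp / (η·t_res) = [92.8 × 1291 × 2375] / [4465 × 668.864] = 95.275 s⁻²
γ̇_max = √95.275 = 9.76089 s⁻¹
N_max = γ̇_max·h / (π·D) = 9.76089 · 0.00903 / (π · 0.1002) = 0.280001 rev/s = 16.8001 rpm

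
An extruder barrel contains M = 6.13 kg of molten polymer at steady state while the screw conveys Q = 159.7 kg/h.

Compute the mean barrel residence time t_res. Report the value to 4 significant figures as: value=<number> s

value=138.2 s

Q_s = Q / 3600 = 159.7 / 3600 = 0.0443611 kg/s
Mean residence time: t_res = M/Q_s = 6.13 kg / 0.0443611 kg/s = 138.184 s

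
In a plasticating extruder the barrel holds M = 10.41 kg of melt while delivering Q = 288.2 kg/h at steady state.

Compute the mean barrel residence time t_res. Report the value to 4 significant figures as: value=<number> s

value=130.0 s

Convert throughput: Q = 288.2 kg/h = 288.2/3600 = 0.0800556 kg/s
Mean residence time: t_res = M/Q_s = 10.41 kg / 0.0800556 kg/s = 130.035 s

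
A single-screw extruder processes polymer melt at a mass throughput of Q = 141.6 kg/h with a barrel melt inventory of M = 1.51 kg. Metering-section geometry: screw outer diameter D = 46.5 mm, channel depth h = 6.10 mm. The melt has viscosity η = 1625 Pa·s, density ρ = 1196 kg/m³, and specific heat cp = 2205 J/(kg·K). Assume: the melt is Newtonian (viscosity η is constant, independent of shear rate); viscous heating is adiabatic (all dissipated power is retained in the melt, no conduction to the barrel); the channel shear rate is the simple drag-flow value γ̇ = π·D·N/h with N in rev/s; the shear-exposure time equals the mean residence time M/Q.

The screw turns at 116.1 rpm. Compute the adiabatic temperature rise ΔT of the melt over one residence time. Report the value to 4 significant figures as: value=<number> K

Q_s = Q / 3600 = 141.6 / 3600 = 0.0393333 kg/s
t_res = M / Q_s = 1.51 / 0.0393333 = 38.3898 s
Geometry in metres: D = 46.5 mm → 0.0465 m, h = 6.10 mm → 0.0061 m; screw speed N = 116.1 rpm = 1.935 rev/s
γ̇ = π D N / h = (π)(0.0465)(1.935) / 0.0061 = 46.3398 s⁻¹
ΔT = η·γ̇²·t_res / (ρ·cp) = 1625 · (46.3398)² · 38.3898 / (1196 · 2205) = 50.797 K

value=50.80 K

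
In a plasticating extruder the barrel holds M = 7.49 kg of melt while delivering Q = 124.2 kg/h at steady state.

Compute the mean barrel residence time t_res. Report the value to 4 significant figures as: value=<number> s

value=217.1 s

Convert throughput: Q = 124.2 kg/h = 124.2/3600 = 0.0345 kg/s
Mean residence time: t_res = M/Q_s = 7.49 kg / 0.0345 kg/s = 217.101 s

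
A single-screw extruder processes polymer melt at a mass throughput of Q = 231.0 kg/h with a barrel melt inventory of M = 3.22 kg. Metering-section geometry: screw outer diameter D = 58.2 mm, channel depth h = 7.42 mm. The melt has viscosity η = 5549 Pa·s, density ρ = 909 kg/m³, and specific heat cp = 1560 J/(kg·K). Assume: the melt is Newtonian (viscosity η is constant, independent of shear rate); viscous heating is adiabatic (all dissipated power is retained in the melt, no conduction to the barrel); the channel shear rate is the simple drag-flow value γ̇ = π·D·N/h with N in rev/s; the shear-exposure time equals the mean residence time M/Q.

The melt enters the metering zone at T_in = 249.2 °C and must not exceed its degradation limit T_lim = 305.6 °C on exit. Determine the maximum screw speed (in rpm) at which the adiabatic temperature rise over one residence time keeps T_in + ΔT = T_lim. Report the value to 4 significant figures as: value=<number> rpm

value=41.27 rpm

Convert throughput: Q = 231.0 kg/h = 231.0/3600 = 0.0641667 kg/s
Mean residence time: t_res = M/Q_s = 3.22 kg / 0.0641667 kg/s = 50.1818 s
Convert to metres: D = 0.0582 m, h = 0.00742 m
Allowable rise: ΔT_a = T_lim − T_in = 305.6 − 249.2 = 56.4 K
Invert ΔT = ηγ̇²t_res/(ρcp) for γ̇: γ̇_max² = ΔT_a ρ cp / (η t_res) = 56.4·909·1560 / (5549·50.1818) = 287.215 s⁻²
γ̇_max = √287.215 = 16.9474 s⁻¹
N_max = γ̇_max·h / (π·D) = 16.9474 · 0.00742 / (π · 0.0582) = 0.687756 rev/s = 41.2653 rpm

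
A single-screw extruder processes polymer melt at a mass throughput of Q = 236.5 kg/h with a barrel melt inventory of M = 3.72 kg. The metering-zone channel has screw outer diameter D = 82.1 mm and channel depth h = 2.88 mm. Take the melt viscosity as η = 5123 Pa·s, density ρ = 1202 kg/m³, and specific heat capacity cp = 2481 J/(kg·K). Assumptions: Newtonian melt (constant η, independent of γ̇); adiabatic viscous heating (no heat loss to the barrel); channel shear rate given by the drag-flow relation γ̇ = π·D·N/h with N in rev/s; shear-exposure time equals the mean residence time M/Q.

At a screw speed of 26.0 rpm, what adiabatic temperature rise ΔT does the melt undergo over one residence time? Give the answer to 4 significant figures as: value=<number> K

value=146.5 K

Throughput in SI: Q_s = 236.5 kg/h ÷ 3600 s/h = 0.0656944 kg/s
t_res = M / Q_s = 3.72 / 0.0656944 = 56.6258 s
Geometry in metres: D = 82.1 mm → 0.0821 m, h = 2.88 mm → 0.00288 m; screw speed N = 26.0 rpm = 0.433333 rev/s
γ̇ = π·D·N / h = π · 0.0821 · 0.433333 / 0.00288 = 38.8081 s⁻¹
Adiabatic rise: ΔT = η γ̇² t_res / (ρ cp) = 5123·(38.8081)²·56.6258 / (1202·2481) = 146.505 K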